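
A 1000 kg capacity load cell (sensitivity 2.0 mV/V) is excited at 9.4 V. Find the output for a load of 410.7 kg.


Vout = rated_output * Vex * (load / capacity).
Vout = 2.0 * 9.4 * (410.7 / 1000)
Vout = 2.0 * 9.4 * 0.4107
Vout = 7.721 mV

7.721 mV


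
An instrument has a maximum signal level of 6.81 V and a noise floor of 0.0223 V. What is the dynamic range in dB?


Dynamic range = 20 * log10(Vmax / Vnoise).
DR = 20 * log10(6.81 / 0.0223)
DR = 20 * log10(305.38)
DR = 49.7 dB

49.7 dB


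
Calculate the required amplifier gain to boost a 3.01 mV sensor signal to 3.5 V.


Gain = Vout / Vin (converting to same units).
G = 3.5 V / 3.01 mV
G = 3500.0 mV / 3.01 mV
G = 1162.79

1162.79


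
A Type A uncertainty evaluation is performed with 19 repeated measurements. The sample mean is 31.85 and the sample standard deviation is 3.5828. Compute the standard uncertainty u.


The standard uncertainty for Type A evaluation is u = s / sqrt(n).
u = 3.5828 / sqrt(19)
u = 3.5828 / 4.3589
u = 0.822

0.822


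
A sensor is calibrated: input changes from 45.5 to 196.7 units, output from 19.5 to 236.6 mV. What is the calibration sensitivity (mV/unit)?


Sensitivity = (y2 - y1) / (x2 - x1).
S = (236.6 - 19.5) / (196.7 - 45.5)
S = 217.1 / 151.2
S = 1.4358 mV/unit

1.4358 mV/unit


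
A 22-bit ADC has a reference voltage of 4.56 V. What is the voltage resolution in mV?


The resolution (LSB) of an ADC is Vref / 2^n.
LSB = 4.56 / 2^22
LSB = 4.56 / 4194304
LSB = 1.09e-06 V = 0.00108719 mV

0.00108719 mV


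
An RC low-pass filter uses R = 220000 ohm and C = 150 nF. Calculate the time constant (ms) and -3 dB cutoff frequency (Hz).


Time constant: tau = R * C.
tau = 220000 * 1.50e-07 = 0.033 s
tau = 33.0 ms
Cutoff frequency: fc = 1 / (2*pi*R*C).
fc = 1 / (2*pi*0.033) = 4.82 Hz

tau = 33.0 ms, fc = 4.82 Hz


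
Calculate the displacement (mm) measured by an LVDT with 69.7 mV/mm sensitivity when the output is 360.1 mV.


Displacement = Vout / sensitivity.
d = 360.1 / 69.7
d = 5.166 mm

5.166 mm


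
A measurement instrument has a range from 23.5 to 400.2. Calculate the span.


Span = upper range - lower range.
Span = 400.2 - (23.5)
Span = 376.7

376.7


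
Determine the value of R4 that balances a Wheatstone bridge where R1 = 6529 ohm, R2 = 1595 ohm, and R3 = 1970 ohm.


At balance: R1*R4 = R2*R3, so R4 = R2*R3/R1.
R4 = 1595 * 1970 / 6529
R4 = 3142150 / 6529
R4 = 481.26 ohm

481.26 ohm


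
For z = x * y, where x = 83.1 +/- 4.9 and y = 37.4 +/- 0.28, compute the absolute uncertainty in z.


For a product z = x*y, the relative uncertainty is:
uz/z = sqrt((ux/x)^2 + (uy/y)^2)
Relative uncertainties: ux/x = 4.9/83.1 = 0.058965
uy/y = 0.28/37.4 = 0.007487
z = 83.1 * 37.4 = 3107.9
uz = 3107.9 * sqrt(0.058965^2 + 0.007487^2) = 184.731

184.731


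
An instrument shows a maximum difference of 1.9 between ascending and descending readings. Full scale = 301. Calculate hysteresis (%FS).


Hysteresis = (max difference / full scale) * 100%.
H = (1.9 / 301) * 100
H = 0.631 %FS

0.631 %FS


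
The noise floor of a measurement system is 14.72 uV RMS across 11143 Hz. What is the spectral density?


Noise spectral density = Vrms / sqrt(BW).
NSD = 14.72 / sqrt(11143)
NSD = 14.72 / 105.5604
NSD = 0.1394 uV/sqrt(Hz)

0.1394 uV/sqrt(Hz)


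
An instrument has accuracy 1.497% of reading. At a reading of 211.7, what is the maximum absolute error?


Absolute error = (accuracy% / 100) * reading.
Error = (1.497 / 100) * 211.7
Error = 0.01497 * 211.7
Error = 3.1691

3.1691


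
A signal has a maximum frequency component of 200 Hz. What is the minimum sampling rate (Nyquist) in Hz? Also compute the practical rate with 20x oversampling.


By Nyquist theorem, fs_min = 2 * fmax.
fs_min = 2 * 200 = 400 Hz
Practical rate = 20 * fs_min = 20 * 400 = 8000 Hz

fs_min = 400 Hz, fs_practical = 8000 Hz


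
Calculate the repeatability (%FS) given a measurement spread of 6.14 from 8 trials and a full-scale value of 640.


Repeatability = (spread / full scale) * 100%.
R = (6.14 / 640) * 100
R = 0.959 %FS

0.959 %FS


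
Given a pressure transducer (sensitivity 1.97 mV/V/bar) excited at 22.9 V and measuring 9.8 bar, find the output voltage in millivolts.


Output = sensitivity * Vex * P.
Vout = 1.97 * 22.9 * 9.8
Vout = 45.113 * 9.8
Vout = 442.11 mV

442.11 mV


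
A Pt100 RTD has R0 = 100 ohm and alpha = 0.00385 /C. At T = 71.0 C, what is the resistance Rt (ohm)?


The RTD equation: Rt = R0 * (1 + alpha * T).
Rt = 100 * (1 + 0.00385 * 71.0)
Rt = 100 * (1 + 0.27335)
Rt = 100 * 1.27335
Rt = 127.335 ohm

127.335 ohm


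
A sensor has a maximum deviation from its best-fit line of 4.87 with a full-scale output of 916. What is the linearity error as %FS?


Linearity error = (max deviation / full scale) * 100%.
Linearity = (4.87 / 916) * 100
Linearity = 0.532 %FS

0.532 %FS


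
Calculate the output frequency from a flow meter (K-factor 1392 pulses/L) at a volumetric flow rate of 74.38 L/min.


Frequency = K * Q / 60 (converting L/min to L/s).
f = 1392 * 74.38 / 60
f = 103536.96 / 60
f = 1725.62 Hz

1725.62 Hz


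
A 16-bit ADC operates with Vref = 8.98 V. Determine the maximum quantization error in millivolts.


The maximum quantization error is +/- LSB/2.
LSB = Vref / 2^n = 8.98 / 65536 = 0.00013702 V
Max error = LSB / 2 = 0.00013702 / 2 = 6.851e-05 V
Max error = 0.0685 mV

0.0685 mV


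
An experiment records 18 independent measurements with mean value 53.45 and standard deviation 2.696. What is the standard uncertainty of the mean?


The standard uncertainty for Type A evaluation is u = s / sqrt(n).
u = 2.696 / sqrt(18)
u = 2.696 / 4.2426
u = 0.6355

0.6355


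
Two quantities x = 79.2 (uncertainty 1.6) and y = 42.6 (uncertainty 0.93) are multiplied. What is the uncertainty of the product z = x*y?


For a product z = x*y, the relative uncertainty is:
uz/z = sqrt((ux/x)^2 + (uy/y)^2)
Relative uncertainties: ux/x = 1.6/79.2 = 0.020202
uy/y = 0.93/42.6 = 0.021831
z = 79.2 * 42.6 = 3373.9
uz = 3373.9 * sqrt(0.020202^2 + 0.021831^2) = 100.354

100.354


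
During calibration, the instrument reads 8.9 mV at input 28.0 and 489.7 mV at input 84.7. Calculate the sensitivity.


Sensitivity = (y2 - y1) / (x2 - x1).
S = (489.7 - 8.9) / (84.7 - 28.0)
S = 480.8 / 56.7
S = 8.4797 mV/unit

8.4797 mV/unit


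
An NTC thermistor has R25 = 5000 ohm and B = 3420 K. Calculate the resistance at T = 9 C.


NTC thermistor equation: Rt = R25 * exp(B * (1/T - 1/T25)).
T in Kelvin: 282.15 K, T25 = 298.15 K
1/T - 1/T25 = 1/282.15 - 1/298.15 = 0.0001902
B * (1/T - 1/T25) = 3420 * 0.0001902 = 0.6505
Rt = 5000 * exp(0.6505) = 9582.3 ohm

9582.3 ohm


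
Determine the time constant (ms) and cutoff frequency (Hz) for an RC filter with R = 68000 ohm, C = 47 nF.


Time constant: tau = R * C.
tau = 68000 * 4.70e-08 = 0.003196 s
tau = 3.196 ms
Cutoff frequency: fc = 1 / (2*pi*R*C).
fc = 1 / (2*pi*0.003196) = 49.8 Hz

tau = 3.196 ms, fc = 49.8 Hz


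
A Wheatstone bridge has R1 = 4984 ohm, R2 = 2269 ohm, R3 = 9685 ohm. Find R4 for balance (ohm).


At balance: R1*R4 = R2*R3, so R4 = R2*R3/R1.
R4 = 2269 * 9685 / 4984
R4 = 21975265 / 4984
R4 = 4409.16 ohm

4409.16 ohm


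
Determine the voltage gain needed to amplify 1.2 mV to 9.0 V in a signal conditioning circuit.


Gain = Vout / Vin (converting to same units).
G = 9.0 V / 1.2 mV
G = 9000.0 mV / 1.2 mV
G = 7500.0

7500.0


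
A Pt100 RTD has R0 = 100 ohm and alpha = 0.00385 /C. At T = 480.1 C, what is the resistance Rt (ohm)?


The RTD equation: Rt = R0 * (1 + alpha * T).
Rt = 100 * (1 + 0.00385 * 480.1)
Rt = 100 * (1 + 1.848385)
Rt = 100 * 2.848385
Rt = 284.839 ohm

284.839 ohm


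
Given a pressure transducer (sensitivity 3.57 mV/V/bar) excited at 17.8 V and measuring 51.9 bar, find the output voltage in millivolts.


Output = sensitivity * Vex * P.
Vout = 3.57 * 17.8 * 51.9
Vout = 63.546 * 51.9
Vout = 3298.04 mV

3298.04 mV


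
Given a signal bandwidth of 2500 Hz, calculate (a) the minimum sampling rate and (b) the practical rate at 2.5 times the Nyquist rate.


By Nyquist theorem, fs_min = 2 * fmax.
fs_min = 2 * 2500 = 5000 Hz
Practical rate = 2.5 * fs_min = 2.5 * 5000 = 12500 Hz

fs_min = 5000 Hz, fs_practical = 12500 Hz


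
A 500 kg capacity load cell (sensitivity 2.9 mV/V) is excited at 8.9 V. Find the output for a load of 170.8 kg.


Vout = rated_output * Vex * (load / capacity).
Vout = 2.9 * 8.9 * (170.8 / 500)
Vout = 2.9 * 8.9 * 0.3416
Vout = 8.817 mV

8.817 mV


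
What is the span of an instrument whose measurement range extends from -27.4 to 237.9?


Span = upper range - lower range.
Span = 237.9 - (-27.4)
Span = 265.3

265.3


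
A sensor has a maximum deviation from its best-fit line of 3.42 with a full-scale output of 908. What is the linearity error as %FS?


Linearity error = (max deviation / full scale) * 100%.
Linearity = (3.42 / 908) * 100
Linearity = 0.377 %FS

0.377 %FS


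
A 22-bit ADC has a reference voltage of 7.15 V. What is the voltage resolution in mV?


The resolution (LSB) of an ADC is Vref / 2^n.
LSB = 7.15 / 2^22
LSB = 7.15 / 4194304
LSB = 1.7e-06 V = 0.00170469 mV

0.00170469 mV


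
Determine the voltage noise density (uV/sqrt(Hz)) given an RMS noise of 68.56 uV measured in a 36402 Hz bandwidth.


Noise spectral density = Vrms / sqrt(BW).
NSD = 68.56 / sqrt(36402)
NSD = 68.56 / 190.7931
NSD = 0.3593 uV/sqrt(Hz)

0.3593 uV/sqrt(Hz)


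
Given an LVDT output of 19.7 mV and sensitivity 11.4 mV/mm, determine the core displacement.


Displacement = Vout / sensitivity.
d = 19.7 / 11.4
d = 1.728 mm

1.728 mm


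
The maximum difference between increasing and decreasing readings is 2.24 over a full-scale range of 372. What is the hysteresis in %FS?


Hysteresis = (max difference / full scale) * 100%.
H = (2.24 / 372) * 100
H = 0.602 %FS

0.602 %FS


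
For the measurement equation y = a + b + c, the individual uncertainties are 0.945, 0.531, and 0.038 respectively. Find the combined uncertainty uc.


For a sum of independent quantities, uc = sqrt(u1^2 + u2^2 + u3^2).
uc = sqrt(0.945^2 + 0.531^2 + 0.038^2)
uc = sqrt(0.893025 + 0.281961 + 0.001444)
uc = 1.0846

1.0846


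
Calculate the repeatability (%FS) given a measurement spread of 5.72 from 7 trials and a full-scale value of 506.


Repeatability = (spread / full scale) * 100%.
R = (5.72 / 506) * 100
R = 1.13 %FS

1.13 %FS


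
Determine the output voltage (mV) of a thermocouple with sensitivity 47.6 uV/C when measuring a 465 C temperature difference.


The thermocouple output V = sensitivity * dT.
V = 47.6 uV/C * 465 C
V = 22134.0 uV
V = 22.134 mV

22.134 mV


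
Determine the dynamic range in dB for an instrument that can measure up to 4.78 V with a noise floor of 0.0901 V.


Dynamic range = 20 * log10(Vmax / Vnoise).
DR = 20 * log10(4.78 / 0.0901)
DR = 20 * log10(53.05)
DR = 34.49 dB

34.49 dB


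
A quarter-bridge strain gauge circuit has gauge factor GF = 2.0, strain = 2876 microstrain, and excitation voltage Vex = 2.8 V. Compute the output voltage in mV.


Quarter bridge output: Vout = (GF * epsilon * Vex) / 4.
Vout = (2.0 * 2876e-6 * 2.8) / 4
Vout = 0.0161056 / 4 V
Vout = 0.0040264 V = 4.0264 mV

4.0264 mV


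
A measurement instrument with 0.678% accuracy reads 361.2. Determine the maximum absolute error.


Absolute error = (accuracy% / 100) * reading.
Error = (0.678 / 100) * 361.2
Error = 0.00678 * 361.2
Error = 2.4489

2.4489


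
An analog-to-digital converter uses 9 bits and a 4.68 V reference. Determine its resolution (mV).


The resolution (LSB) of an ADC is Vref / 2^n.
LSB = 4.68 / 2^9
LSB = 4.68 / 512
LSB = 0.00914062 V = 9.140625 mV

9.140625 mV


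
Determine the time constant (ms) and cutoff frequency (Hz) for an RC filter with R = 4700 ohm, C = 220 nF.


Time constant: tau = R * C.
tau = 4700 * 2.20e-07 = 0.001034 s
tau = 1.034 ms
Cutoff frequency: fc = 1 / (2*pi*R*C).
fc = 1 / (2*pi*0.001034) = 153.92 Hz

tau = 1.034 ms, fc = 153.92 Hz


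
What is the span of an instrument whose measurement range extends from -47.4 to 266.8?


Span = upper range - lower range.
Span = 266.8 - (-47.4)
Span = 314.2

314.2


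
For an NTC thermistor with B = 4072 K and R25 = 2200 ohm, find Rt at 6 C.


NTC thermistor equation: Rt = R25 * exp(B * (1/T - 1/T25)).
T in Kelvin: 279.15 K, T25 = 298.15 K
1/T - 1/T25 = 1/279.15 - 1/298.15 = 0.00022829
B * (1/T - 1/T25) = 4072 * 0.00022829 = 0.9296
Rt = 2200 * exp(0.9296) = 5573.6 ohm

5573.6 ohm


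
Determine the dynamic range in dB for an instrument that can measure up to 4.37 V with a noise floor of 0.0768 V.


Dynamic range = 20 * log10(Vmax / Vnoise).
DR = 20 * log10(4.37 / 0.0768)
DR = 20 * log10(56.9)
DR = 35.1 dB

35.1 dB


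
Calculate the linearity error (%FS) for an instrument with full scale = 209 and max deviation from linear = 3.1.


Linearity error = (max deviation / full scale) * 100%.
Linearity = (3.1 / 209) * 100
Linearity = 1.483 %FS

1.483 %FS


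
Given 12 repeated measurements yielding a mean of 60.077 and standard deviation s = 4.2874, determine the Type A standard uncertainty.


The standard uncertainty for Type A evaluation is u = s / sqrt(n).
u = 4.2874 / sqrt(12)
u = 4.2874 / 3.4641
u = 1.2377

1.2377


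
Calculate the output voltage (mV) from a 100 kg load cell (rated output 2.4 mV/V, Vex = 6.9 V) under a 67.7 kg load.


Vout = rated_output * Vex * (load / capacity).
Vout = 2.4 * 6.9 * (67.7 / 100)
Vout = 2.4 * 6.9 * 0.677
Vout = 11.211 mV

11.211 mV


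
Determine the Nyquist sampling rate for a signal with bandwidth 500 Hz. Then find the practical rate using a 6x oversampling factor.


By Nyquist theorem, fs_min = 2 * fmax.
fs_min = 2 * 500 = 1000 Hz
Practical rate = 6 * fs_min = 6 * 1000 = 6000 Hz

fs_min = 1000 Hz, fs_practical = 6000 Hz


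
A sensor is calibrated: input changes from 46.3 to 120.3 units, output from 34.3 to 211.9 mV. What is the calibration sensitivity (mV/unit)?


Sensitivity = (y2 - y1) / (x2 - x1).
S = (211.9 - 34.3) / (120.3 - 46.3)
S = 177.6 / 74.0
S = 2.4 mV/unit

2.4 mV/unit


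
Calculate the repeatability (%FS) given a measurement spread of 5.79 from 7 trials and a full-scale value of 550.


Repeatability = (spread / full scale) * 100%.
R = (5.79 / 550) * 100
R = 1.053 %FS

1.053 %FS


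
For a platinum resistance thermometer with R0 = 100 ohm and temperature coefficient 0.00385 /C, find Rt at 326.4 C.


The RTD equation: Rt = R0 * (1 + alpha * T).
Rt = 100 * (1 + 0.00385 * 326.4)
Rt = 100 * (1 + 1.25664)
Rt = 100 * 2.25664
Rt = 225.664 ohm

225.664 ohm


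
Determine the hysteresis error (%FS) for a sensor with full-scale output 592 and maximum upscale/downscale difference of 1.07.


Hysteresis = (max difference / full scale) * 100%.
H = (1.07 / 592) * 100
H = 0.181 %FS

0.181 %FS


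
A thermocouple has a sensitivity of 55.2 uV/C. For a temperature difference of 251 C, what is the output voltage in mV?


The thermocouple output V = sensitivity * dT.
V = 55.2 uV/C * 251 C
V = 13855.2 uV
V = 13.855 mV

13.855 mV


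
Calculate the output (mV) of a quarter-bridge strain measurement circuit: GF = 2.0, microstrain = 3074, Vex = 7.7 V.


Quarter bridge output: Vout = (GF * epsilon * Vex) / 4.
Vout = (2.0 * 3074e-6 * 7.7) / 4
Vout = 0.0473396 / 4 V
Vout = 0.0118349 V = 11.8349 mV

11.8349 mV


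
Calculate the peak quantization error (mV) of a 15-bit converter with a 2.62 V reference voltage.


The maximum quantization error is +/- LSB/2.
LSB = Vref / 2^n = 2.62 / 32768 = 7.996e-05 V
Max error = LSB / 2 = 7.996e-05 / 2 = 3.998e-05 V
Max error = 0.04 mV

0.04 mV


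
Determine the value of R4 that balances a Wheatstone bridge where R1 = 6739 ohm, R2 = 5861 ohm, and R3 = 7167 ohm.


At balance: R1*R4 = R2*R3, so R4 = R2*R3/R1.
R4 = 5861 * 7167 / 6739
R4 = 42005787 / 6739
R4 = 6233.24 ohm

6233.24 ohm


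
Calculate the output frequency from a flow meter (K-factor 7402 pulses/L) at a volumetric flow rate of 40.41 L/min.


Frequency = K * Q / 60 (converting L/min to L/s).
f = 7402 * 40.41 / 60
f = 299114.82 / 60
f = 4985.25 Hz

4985.25 Hz


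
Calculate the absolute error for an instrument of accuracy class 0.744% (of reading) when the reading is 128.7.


Absolute error = (accuracy% / 100) * reading.
Error = (0.744 / 100) * 128.7
Error = 0.00744 * 128.7
Error = 0.9575

0.9575


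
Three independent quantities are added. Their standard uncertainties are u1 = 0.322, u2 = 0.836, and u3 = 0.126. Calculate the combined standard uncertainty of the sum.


For a sum of independent quantities, uc = sqrt(u1^2 + u2^2 + u3^2).
uc = sqrt(0.322^2 + 0.836^2 + 0.126^2)
uc = sqrt(0.103684 + 0.698896 + 0.015876)
uc = 0.9047

0.9047


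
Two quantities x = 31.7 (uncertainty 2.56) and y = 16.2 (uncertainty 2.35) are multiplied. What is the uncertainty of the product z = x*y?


For a product z = x*y, the relative uncertainty is:
uz/z = sqrt((ux/x)^2 + (uy/y)^2)
Relative uncertainties: ux/x = 2.56/31.7 = 0.080757
uy/y = 2.35/16.2 = 0.145062
z = 31.7 * 16.2 = 513.5
uz = 513.5 * sqrt(0.080757^2 + 0.145062^2) = 85.261

85.261


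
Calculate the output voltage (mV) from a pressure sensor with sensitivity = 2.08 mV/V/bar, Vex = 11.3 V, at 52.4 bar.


Output = sensitivity * Vex * P.
Vout = 2.08 * 11.3 * 52.4
Vout = 23.504 * 52.4
Vout = 1231.61 mV

1231.61 mV


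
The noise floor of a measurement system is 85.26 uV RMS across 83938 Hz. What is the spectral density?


Noise spectral density = Vrms / sqrt(BW).
NSD = 85.26 / sqrt(83938)
NSD = 85.26 / 289.7206
NSD = 0.2943 uV/sqrt(Hz)

0.2943 uV/sqrt(Hz)


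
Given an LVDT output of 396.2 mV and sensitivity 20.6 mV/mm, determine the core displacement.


Displacement = Vout / sensitivity.
d = 396.2 / 20.6
d = 19.233 mm

19.233 mm


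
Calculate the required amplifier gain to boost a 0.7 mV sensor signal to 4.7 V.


Gain = Vout / Vin (converting to same units).
G = 4.7 V / 0.7 mV
G = 4700.0 mV / 0.7 mV
G = 6714.29

6714.29


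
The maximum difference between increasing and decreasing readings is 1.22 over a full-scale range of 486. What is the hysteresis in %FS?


Hysteresis = (max difference / full scale) * 100%.
H = (1.22 / 486) * 100
H = 0.251 %FS

0.251 %FS


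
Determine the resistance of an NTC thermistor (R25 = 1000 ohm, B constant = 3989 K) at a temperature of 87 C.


NTC thermistor equation: Rt = R25 * exp(B * (1/T - 1/T25)).
T in Kelvin: 360.15 K, T25 = 298.15 K
1/T - 1/T25 = 1/360.15 - 1/298.15 = -0.0005774
B * (1/T - 1/T25) = 3989 * -0.0005774 = -2.3032
Rt = 1000 * exp(-2.3032) = 99.9 ohm

99.9 ohm


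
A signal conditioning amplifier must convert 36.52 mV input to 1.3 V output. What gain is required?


Gain = Vout / Vin (converting to same units).
G = 1.3 V / 36.52 mV
G = 1300.0 mV / 36.52 mV
G = 35.6

35.6


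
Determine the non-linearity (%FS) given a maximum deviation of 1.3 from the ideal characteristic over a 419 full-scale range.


Linearity error = (max deviation / full scale) * 100%.
Linearity = (1.3 / 419) * 100
Linearity = 0.31 %FS

0.31 %FS


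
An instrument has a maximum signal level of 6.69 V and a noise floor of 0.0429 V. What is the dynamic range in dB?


Dynamic range = 20 * log10(Vmax / Vnoise).
DR = 20 * log10(6.69 / 0.0429)
DR = 20 * log10(155.94)
DR = 43.86 dB

43.86 dB


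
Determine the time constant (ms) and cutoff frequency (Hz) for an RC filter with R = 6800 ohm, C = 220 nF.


Time constant: tau = R * C.
tau = 6800 * 2.20e-07 = 0.001496 s
tau = 1.496 ms
Cutoff frequency: fc = 1 / (2*pi*R*C).
fc = 1 / (2*pi*0.001496) = 106.39 Hz

tau = 1.496 ms, fc = 106.39 Hz


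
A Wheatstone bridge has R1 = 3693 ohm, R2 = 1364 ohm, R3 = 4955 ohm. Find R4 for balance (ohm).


At balance: R1*R4 = R2*R3, so R4 = R2*R3/R1.
R4 = 1364 * 4955 / 3693
R4 = 6758620 / 3693
R4 = 1830.12 ohm

1830.12 ohm


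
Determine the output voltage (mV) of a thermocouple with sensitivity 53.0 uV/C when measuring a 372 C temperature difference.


The thermocouple output V = sensitivity * dT.
V = 53.0 uV/C * 372 C
V = 19716.0 uV
V = 19.716 mV

19.716 mV


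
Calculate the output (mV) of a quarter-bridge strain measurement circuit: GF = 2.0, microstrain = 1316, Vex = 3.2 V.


Quarter bridge output: Vout = (GF * epsilon * Vex) / 4.
Vout = (2.0 * 1316e-6 * 3.2) / 4
Vout = 0.0084224 / 4 V
Vout = 0.0021056 V = 2.1056 mV

2.1056 mV


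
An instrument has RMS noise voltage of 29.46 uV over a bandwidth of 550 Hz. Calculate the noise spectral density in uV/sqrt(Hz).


Noise spectral density = Vrms / sqrt(BW).
NSD = 29.46 / sqrt(550)
NSD = 29.46 / 23.4521
NSD = 1.2562 uV/sqrt(Hz)

1.2562 uV/sqrt(Hz)


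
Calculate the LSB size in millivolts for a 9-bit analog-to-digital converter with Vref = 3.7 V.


The resolution (LSB) of an ADC is Vref / 2^n.
LSB = 3.7 / 2^9
LSB = 3.7 / 512
LSB = 0.00722656 V = 7.2265625 mV

7.2265625 mV


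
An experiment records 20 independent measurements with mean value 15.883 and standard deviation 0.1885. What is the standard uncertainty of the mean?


The standard uncertainty for Type A evaluation is u = s / sqrt(n).
u = 0.1885 / sqrt(20)
u = 0.1885 / 4.4721
u = 0.0421

0.0421


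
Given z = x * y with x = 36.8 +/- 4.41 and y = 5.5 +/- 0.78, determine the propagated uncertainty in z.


For a product z = x*y, the relative uncertainty is:
uz/z = sqrt((ux/x)^2 + (uy/y)^2)
Relative uncertainties: ux/x = 4.41/36.8 = 0.119837
uy/y = 0.78/5.5 = 0.141818
z = 36.8 * 5.5 = 202.4
uz = 202.4 * sqrt(0.119837^2 + 0.141818^2) = 37.58

37.58


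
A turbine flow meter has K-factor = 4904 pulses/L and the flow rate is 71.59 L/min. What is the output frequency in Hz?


Frequency = K * Q / 60 (converting L/min to L/s).
f = 4904 * 71.59 / 60
f = 351077.36 / 60
f = 5851.29 Hz

5851.29 Hz


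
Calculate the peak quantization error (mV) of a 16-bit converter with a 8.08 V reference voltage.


The maximum quantization error is +/- LSB/2.
LSB = Vref / 2^n = 8.08 / 65536 = 0.00012329 V
Max error = LSB / 2 = 0.00012329 / 2 = 6.165e-05 V
Max error = 0.0616 mV

0.0616 mV


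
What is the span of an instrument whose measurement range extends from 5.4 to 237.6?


Span = upper range - lower range.
Span = 237.6 - (5.4)
Span = 232.2

232.2


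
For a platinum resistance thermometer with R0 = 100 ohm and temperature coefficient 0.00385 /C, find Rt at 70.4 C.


The RTD equation: Rt = R0 * (1 + alpha * T).
Rt = 100 * (1 + 0.00385 * 70.4)
Rt = 100 * (1 + 0.27104)
Rt = 100 * 1.27104
Rt = 127.104 ohm

127.104 ohm


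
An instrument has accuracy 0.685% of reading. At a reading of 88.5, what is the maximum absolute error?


Absolute error = (accuracy% / 100) * reading.
Error = (0.685 / 100) * 88.5
Error = 0.00685 * 88.5
Error = 0.6062

0.6062


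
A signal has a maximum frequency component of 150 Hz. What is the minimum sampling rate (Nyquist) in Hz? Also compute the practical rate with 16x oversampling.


By Nyquist theorem, fs_min = 2 * fmax.
fs_min = 2 * 150 = 300 Hz
Practical rate = 16 * fs_min = 16 * 300 = 4800 Hz

fs_min = 300 Hz, fs_practical = 4800 Hz


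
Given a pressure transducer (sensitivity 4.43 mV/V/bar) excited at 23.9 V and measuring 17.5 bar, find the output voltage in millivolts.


Output = sensitivity * Vex * P.
Vout = 4.43 * 23.9 * 17.5
Vout = 105.877 * 17.5
Vout = 1852.85 mV

1852.85 mV


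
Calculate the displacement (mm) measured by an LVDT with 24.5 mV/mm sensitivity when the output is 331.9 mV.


Displacement = Vout / sensitivity.
d = 331.9 / 24.5
d = 13.547 mm

13.547 mm


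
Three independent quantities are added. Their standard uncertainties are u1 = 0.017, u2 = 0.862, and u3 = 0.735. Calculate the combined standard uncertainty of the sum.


For a sum of independent quantities, uc = sqrt(u1^2 + u2^2 + u3^2).
uc = sqrt(0.017^2 + 0.862^2 + 0.735^2)
uc = sqrt(0.000289 + 0.743044 + 0.540225)
uc = 1.1329

1.1329


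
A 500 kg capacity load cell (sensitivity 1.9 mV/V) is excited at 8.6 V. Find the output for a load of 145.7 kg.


Vout = rated_output * Vex * (load / capacity).
Vout = 1.9 * 8.6 * (145.7 / 500)
Vout = 1.9 * 8.6 * 0.2914
Vout = 4.761 mV

4.761 mV


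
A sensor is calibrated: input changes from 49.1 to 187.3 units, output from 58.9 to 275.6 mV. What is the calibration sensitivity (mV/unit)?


Sensitivity = (y2 - y1) / (x2 - x1).
S = (275.6 - 58.9) / (187.3 - 49.1)
S = 216.7 / 138.2
S = 1.568 mV/unit

1.568 mV/unit


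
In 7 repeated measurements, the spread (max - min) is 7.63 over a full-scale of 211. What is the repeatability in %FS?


Repeatability = (spread / full scale) * 100%.
R = (7.63 / 211) * 100
R = 3.616 %FS

3.616 %FS


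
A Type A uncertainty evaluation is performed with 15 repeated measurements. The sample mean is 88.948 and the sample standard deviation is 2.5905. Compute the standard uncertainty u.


The standard uncertainty for Type A evaluation is u = s / sqrt(n).
u = 2.5905 / sqrt(15)
u = 2.5905 / 3.873
u = 0.6689

0.6689


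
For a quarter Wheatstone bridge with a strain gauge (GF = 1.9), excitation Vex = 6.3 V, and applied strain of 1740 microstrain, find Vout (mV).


Quarter bridge output: Vout = (GF * epsilon * Vex) / 4.
Vout = (1.9 * 1740e-6 * 6.3) / 4
Vout = 0.0208278 / 4 V
Vout = 0.00520695 V = 5.2069 mV

5.2069 mV


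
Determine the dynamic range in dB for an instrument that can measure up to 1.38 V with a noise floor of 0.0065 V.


Dynamic range = 20 * log10(Vmax / Vnoise).
DR = 20 * log10(1.38 / 0.0065)
DR = 20 * log10(212.31)
DR = 46.54 dB

46.54 dB


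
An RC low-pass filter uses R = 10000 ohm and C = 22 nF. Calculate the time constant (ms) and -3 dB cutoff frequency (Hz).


Time constant: tau = R * C.
tau = 10000 * 2.20e-08 = 0.00022 s
tau = 0.22 ms
Cutoff frequency: fc = 1 / (2*pi*R*C).
fc = 1 / (2*pi*0.00022) = 723.43 Hz

tau = 0.22 ms, fc = 723.43 Hz


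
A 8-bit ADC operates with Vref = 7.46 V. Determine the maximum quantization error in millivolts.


The maximum quantization error is +/- LSB/2.
LSB = Vref / 2^n = 7.46 / 256 = 0.02914062 V
Max error = LSB / 2 = 0.02914062 / 2 = 0.01457031 V
Max error = 14.5703 mV

14.5703 mV


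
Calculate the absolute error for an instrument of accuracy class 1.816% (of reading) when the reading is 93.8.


Absolute error = (accuracy% / 100) * reading.
Error = (1.816 / 100) * 93.8
Error = 0.01816 * 93.8
Error = 1.7034

1.7034


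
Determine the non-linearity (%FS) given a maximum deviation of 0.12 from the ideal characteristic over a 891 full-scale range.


Linearity error = (max deviation / full scale) * 100%.
Linearity = (0.12 / 891) * 100
Linearity = 0.013 %FS

0.013 %FS


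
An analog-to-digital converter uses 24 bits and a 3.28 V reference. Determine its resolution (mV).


The resolution (LSB) of an ADC is Vref / 2^n.
LSB = 3.28 / 2^24
LSB = 3.28 / 16777216
LSB = 2e-07 V = 0.0001955 mV

0.0001955 mV


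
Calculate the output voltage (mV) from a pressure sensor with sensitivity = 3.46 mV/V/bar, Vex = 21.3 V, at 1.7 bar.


Output = sensitivity * Vex * P.
Vout = 3.46 * 21.3 * 1.7
Vout = 73.698 * 1.7
Vout = 125.29 mV

125.29 mV


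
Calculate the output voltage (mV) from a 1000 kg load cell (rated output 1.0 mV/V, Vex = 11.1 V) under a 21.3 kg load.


Vout = rated_output * Vex * (load / capacity).
Vout = 1.0 * 11.1 * (21.3 / 1000)
Vout = 1.0 * 11.1 * 0.0213
Vout = 0.236 mV

0.236 mV


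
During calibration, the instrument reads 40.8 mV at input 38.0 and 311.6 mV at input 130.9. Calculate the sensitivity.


Sensitivity = (y2 - y1) / (x2 - x1).
S = (311.6 - 40.8) / (130.9 - 38.0)
S = 270.8 / 92.9
S = 2.915 mV/unit

2.915 mV/unit


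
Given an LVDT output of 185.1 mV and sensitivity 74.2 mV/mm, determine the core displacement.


Displacement = Vout / sensitivity.
d = 185.1 / 74.2
d = 2.495 mm

2.495 mm


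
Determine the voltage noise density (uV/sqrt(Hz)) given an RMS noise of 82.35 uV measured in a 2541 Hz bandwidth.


Noise spectral density = Vrms / sqrt(BW).
NSD = 82.35 / sqrt(2541)
NSD = 82.35 / 50.4083
NSD = 1.6337 uV/sqrt(Hz)

1.6337 uV/sqrt(Hz)


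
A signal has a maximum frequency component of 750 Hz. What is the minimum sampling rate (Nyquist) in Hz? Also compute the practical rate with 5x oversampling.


By Nyquist theorem, fs_min = 2 * fmax.
fs_min = 2 * 750 = 1500 Hz
Practical rate = 5 * fs_min = 5 * 1500 = 7500 Hz

fs_min = 1500 Hz, fs_practical = 7500 Hz


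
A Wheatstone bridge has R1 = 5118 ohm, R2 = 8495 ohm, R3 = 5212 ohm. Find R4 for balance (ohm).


At balance: R1*R4 = R2*R3, so R4 = R2*R3/R1.
R4 = 8495 * 5212 / 5118
R4 = 44275940 / 5118
R4 = 8651.02 ohm

8651.02 ohm


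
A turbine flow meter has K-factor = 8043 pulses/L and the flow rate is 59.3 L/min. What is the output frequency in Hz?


Frequency = K * Q / 60 (converting L/min to L/s).
f = 8043 * 59.3 / 60
f = 476949.9 / 60
f = 7949.16 Hz

7949.16 Hz


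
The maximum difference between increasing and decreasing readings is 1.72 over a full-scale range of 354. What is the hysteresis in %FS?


Hysteresis = (max difference / full scale) * 100%.
H = (1.72 / 354) * 100
H = 0.486 %FS

0.486 %FS


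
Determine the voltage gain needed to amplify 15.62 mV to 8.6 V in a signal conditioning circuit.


Gain = Vout / Vin (converting to same units).
G = 8.6 V / 15.62 mV
G = 8600.0 mV / 15.62 mV
G = 550.58

550.58


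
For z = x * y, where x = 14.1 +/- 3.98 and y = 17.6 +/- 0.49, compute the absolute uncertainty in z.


For a product z = x*y, the relative uncertainty is:
uz/z = sqrt((ux/x)^2 + (uy/y)^2)
Relative uncertainties: ux/x = 3.98/14.1 = 0.28227
uy/y = 0.49/17.6 = 0.027841
z = 14.1 * 17.6 = 248.2
uz = 248.2 * sqrt(0.28227^2 + 0.027841^2) = 70.388

70.388


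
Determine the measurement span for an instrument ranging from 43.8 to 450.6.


Span = upper range - lower range.
Span = 450.6 - (43.8)
Span = 406.8

406.8


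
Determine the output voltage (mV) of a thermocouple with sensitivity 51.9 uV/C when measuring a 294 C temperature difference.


The thermocouple output V = sensitivity * dT.
V = 51.9 uV/C * 294 C
V = 15258.6 uV
V = 15.259 mV

15.259 mV


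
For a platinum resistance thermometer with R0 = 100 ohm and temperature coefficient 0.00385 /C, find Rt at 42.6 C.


The RTD equation: Rt = R0 * (1 + alpha * T).
Rt = 100 * (1 + 0.00385 * 42.6)
Rt = 100 * (1 + 0.16401)
Rt = 100 * 1.16401
Rt = 116.401 ohm

116.401 ohm


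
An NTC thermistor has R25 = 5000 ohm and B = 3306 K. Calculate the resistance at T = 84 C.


NTC thermistor equation: Rt = R25 * exp(B * (1/T - 1/T25)).
T in Kelvin: 357.15 K, T25 = 298.15 K
1/T - 1/T25 = 1/357.15 - 1/298.15 = -0.00055407
B * (1/T - 1/T25) = 3306 * -0.00055407 = -1.8318
Rt = 5000 * exp(-1.8318) = 800.7 ohm

800.7 ohm


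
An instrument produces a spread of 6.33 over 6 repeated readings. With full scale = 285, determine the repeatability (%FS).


Repeatability = (spread / full scale) * 100%.
R = (6.33 / 285) * 100
R = 2.221 %FS

2.221 %FS


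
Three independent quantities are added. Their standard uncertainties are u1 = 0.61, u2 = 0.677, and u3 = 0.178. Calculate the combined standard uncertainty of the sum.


For a sum of independent quantities, uc = sqrt(u1^2 + u2^2 + u3^2).
uc = sqrt(0.61^2 + 0.677^2 + 0.178^2)
uc = sqrt(0.3721 + 0.458329 + 0.031684)
uc = 0.9285

0.9285


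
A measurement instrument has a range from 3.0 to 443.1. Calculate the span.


Span = upper range - lower range.
Span = 443.1 - (3.0)
Span = 440.1

440.1


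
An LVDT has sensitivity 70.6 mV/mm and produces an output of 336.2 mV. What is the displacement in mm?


Displacement = Vout / sensitivity.
d = 336.2 / 70.6
d = 4.762 mm

4.762 mm


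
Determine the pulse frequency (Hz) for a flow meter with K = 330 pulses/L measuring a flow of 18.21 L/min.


Frequency = K * Q / 60 (converting L/min to L/s).
f = 330 * 18.21 / 60
f = 6009.3 / 60
f = 100.16 Hz

100.16 Hz


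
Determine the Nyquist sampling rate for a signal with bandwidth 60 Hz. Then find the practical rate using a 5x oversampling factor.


By Nyquist theorem, fs_min = 2 * fmax.
fs_min = 2 * 60 = 120 Hz
Practical rate = 5 * fs_min = 5 * 120 = 600 Hz

fs_min = 120 Hz, fs_practical = 600 Hz


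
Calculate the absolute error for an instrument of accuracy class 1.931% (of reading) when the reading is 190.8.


Absolute error = (accuracy% / 100) * reading.
Error = (1.931 / 100) * 190.8
Error = 0.01931 * 190.8
Error = 3.6843

3.6843


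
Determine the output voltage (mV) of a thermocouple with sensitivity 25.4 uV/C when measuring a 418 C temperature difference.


The thermocouple output V = sensitivity * dT.
V = 25.4 uV/C * 418 C
V = 10617.2 uV
V = 10.617 mV

10.617 mV


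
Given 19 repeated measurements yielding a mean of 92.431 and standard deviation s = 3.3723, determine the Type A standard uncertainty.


The standard uncertainty for Type A evaluation is u = s / sqrt(n).
u = 3.3723 / sqrt(19)
u = 3.3723 / 4.3589
u = 0.7737

0.7737


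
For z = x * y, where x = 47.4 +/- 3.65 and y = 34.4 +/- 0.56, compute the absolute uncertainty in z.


For a product z = x*y, the relative uncertainty is:
uz/z = sqrt((ux/x)^2 + (uy/y)^2)
Relative uncertainties: ux/x = 3.65/47.4 = 0.077004
uy/y = 0.56/34.4 = 0.016279
z = 47.4 * 34.4 = 1630.6
uz = 1630.6 * sqrt(0.077004^2 + 0.016279^2) = 128.335

128.335


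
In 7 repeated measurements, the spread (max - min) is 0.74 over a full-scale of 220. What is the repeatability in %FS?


Repeatability = (spread / full scale) * 100%.
R = (0.74 / 220) * 100
R = 0.336 %FS

0.336 %FS


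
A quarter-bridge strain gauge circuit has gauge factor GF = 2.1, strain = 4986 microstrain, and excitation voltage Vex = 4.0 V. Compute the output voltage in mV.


Quarter bridge output: Vout = (GF * epsilon * Vex) / 4.
Vout = (2.1 * 4986e-6 * 4.0) / 4
Vout = 0.0418824 / 4 V
Vout = 0.0104706 V = 10.4706 mV

10.4706 mV


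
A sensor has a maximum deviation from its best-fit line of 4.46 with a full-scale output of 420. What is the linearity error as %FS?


Linearity error = (max deviation / full scale) * 100%.
Linearity = (4.46 / 420) * 100
Linearity = 1.062 %FS

1.062 %FS


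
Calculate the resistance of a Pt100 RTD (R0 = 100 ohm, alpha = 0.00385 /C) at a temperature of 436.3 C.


The RTD equation: Rt = R0 * (1 + alpha * T).
Rt = 100 * (1 + 0.00385 * 436.3)
Rt = 100 * (1 + 1.679755)
Rt = 100 * 2.679755
Rt = 267.976 ohm

267.976 ohm


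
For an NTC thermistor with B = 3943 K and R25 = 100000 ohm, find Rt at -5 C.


NTC thermistor equation: Rt = R25 * exp(B * (1/T - 1/T25)).
T in Kelvin: 268.15 K, T25 = 298.15 K
1/T - 1/T25 = 1/268.15 - 1/298.15 = 0.00037524
B * (1/T - 1/T25) = 3943 * 0.00037524 = 1.4796
Rt = 100000 * exp(1.4796) = 439105.6 ohm

439105.6 ohm


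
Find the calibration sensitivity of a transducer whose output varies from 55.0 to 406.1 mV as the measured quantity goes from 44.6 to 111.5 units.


Sensitivity = (y2 - y1) / (x2 - x1).
S = (406.1 - 55.0) / (111.5 - 44.6)
S = 351.1 / 66.9
S = 5.2481 mV/unit

5.2481 mV/unit


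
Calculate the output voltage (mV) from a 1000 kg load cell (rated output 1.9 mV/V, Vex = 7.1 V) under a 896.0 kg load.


Vout = rated_output * Vex * (load / capacity).
Vout = 1.9 * 7.1 * (896.0 / 1000)
Vout = 1.9 * 7.1 * 0.896
Vout = 12.087 mV

12.087 mV


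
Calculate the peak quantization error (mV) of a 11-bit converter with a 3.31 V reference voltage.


The maximum quantization error is +/- LSB/2.
LSB = Vref / 2^n = 3.31 / 2048 = 0.00161621 V
Max error = LSB / 2 = 0.00161621 / 2 = 0.00080811 V
Max error = 0.8081 mV

0.8081 mV


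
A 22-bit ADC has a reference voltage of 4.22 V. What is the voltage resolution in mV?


The resolution (LSB) of an ADC is Vref / 2^n.
LSB = 4.22 / 2^22
LSB = 4.22 / 4194304
LSB = 1.01e-06 V = 0.00100613 mV

0.00100613 mV


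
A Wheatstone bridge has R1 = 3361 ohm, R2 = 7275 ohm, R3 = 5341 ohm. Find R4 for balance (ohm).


At balance: R1*R4 = R2*R3, so R4 = R2*R3/R1.
R4 = 7275 * 5341 / 3361
R4 = 38855775 / 3361
R4 = 11560.78 ohm

11560.78 ohm


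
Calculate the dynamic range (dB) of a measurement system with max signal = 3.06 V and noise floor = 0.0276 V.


Dynamic range = 20 * log10(Vmax / Vnoise).
DR = 20 * log10(3.06 / 0.0276)
DR = 20 * log10(110.87)
DR = 40.9 dB

40.9 dB


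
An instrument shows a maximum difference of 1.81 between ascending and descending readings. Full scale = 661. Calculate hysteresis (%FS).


Hysteresis = (max difference / full scale) * 100%.
H = (1.81 / 661) * 100
H = 0.274 %FS

0.274 %FS


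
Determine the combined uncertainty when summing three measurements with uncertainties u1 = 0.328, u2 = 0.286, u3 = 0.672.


For a sum of independent quantities, uc = sqrt(u1^2 + u2^2 + u3^2).
uc = sqrt(0.328^2 + 0.286^2 + 0.672^2)
uc = sqrt(0.107584 + 0.081796 + 0.451584)
uc = 0.8006

0.8006


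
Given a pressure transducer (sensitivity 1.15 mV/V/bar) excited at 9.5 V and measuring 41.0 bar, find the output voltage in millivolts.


Output = sensitivity * Vex * P.
Vout = 1.15 * 9.5 * 41.0
Vout = 10.925 * 41.0
Vout = 447.92 mV

447.92 mV


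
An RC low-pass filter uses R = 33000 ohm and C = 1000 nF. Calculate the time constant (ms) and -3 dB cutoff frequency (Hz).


Time constant: tau = R * C.
tau = 33000 * 1.00e-06 = 0.033 s
tau = 33.0 ms
Cutoff frequency: fc = 1 / (2*pi*R*C).
fc = 1 / (2*pi*0.033) = 4.82 Hz

tau = 33.0 ms, fc = 4.82 Hz


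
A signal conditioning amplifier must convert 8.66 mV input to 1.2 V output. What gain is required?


Gain = Vout / Vin (converting to same units).
G = 1.2 V / 8.66 mV
G = 1200.0 mV / 8.66 mV
G = 138.57

138.57


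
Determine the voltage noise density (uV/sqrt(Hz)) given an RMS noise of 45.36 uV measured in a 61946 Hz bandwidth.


Noise spectral density = Vrms / sqrt(BW).
NSD = 45.36 / sqrt(61946)
NSD = 45.36 / 248.8895
NSD = 0.1822 uV/sqrt(Hz)

0.1822 uV/sqrt(Hz)


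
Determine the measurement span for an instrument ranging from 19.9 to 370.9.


Span = upper range - lower range.
Span = 370.9 - (19.9)
Span = 351.0

351.0


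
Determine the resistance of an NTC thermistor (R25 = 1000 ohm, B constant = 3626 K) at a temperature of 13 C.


NTC thermistor equation: Rt = R25 * exp(B * (1/T - 1/T25)).
T in Kelvin: 286.15 K, T25 = 298.15 K
1/T - 1/T25 = 1/286.15 - 1/298.15 = 0.00014065
B * (1/T - 1/T25) = 3626 * 0.00014065 = 0.51
Rt = 1000 * exp(0.51) = 1665.3 ohm

1665.3 ohm


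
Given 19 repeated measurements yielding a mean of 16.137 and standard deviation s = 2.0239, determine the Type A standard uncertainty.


The standard uncertainty for Type A evaluation is u = s / sqrt(n).
u = 2.0239 / sqrt(19)
u = 2.0239 / 4.3589
u = 0.4643

0.4643


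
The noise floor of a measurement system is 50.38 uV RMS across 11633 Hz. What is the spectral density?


Noise spectral density = Vrms / sqrt(BW).
NSD = 50.38 / sqrt(11633)
NSD = 50.38 / 107.8564
NSD = 0.4671 uV/sqrt(Hz)

0.4671 uV/sqrt(Hz)


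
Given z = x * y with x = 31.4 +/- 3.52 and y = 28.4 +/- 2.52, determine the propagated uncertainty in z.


For a product z = x*y, the relative uncertainty is:
uz/z = sqrt((ux/x)^2 + (uy/y)^2)
Relative uncertainties: ux/x = 3.52/31.4 = 0.112102
uy/y = 2.52/28.4 = 0.088732
z = 31.4 * 28.4 = 891.8
uz = 891.8 * sqrt(0.112102^2 + 0.088732^2) = 127.494

127.494


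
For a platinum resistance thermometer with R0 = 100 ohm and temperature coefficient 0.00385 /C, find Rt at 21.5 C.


The RTD equation: Rt = R0 * (1 + alpha * T).
Rt = 100 * (1 + 0.00385 * 21.5)
Rt = 100 * (1 + 0.082775)
Rt = 100 * 1.082775
Rt = 108.278 ohm

108.278 ohm


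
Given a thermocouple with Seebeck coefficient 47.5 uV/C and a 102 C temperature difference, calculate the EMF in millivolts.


The thermocouple output V = sensitivity * dT.
V = 47.5 uV/C * 102 C
V = 4845.0 uV
V = 4.845 mV

4.845 mV
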